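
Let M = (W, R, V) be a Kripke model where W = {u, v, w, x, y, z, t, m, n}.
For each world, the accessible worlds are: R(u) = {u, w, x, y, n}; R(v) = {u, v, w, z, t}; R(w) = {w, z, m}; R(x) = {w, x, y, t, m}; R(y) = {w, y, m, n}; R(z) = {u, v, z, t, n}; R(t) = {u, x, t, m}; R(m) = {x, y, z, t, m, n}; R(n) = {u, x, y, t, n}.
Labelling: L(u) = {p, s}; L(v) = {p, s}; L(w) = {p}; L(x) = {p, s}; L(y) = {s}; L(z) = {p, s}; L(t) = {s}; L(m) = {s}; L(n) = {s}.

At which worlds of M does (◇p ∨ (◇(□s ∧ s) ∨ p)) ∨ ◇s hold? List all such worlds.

u, v, w, x, y, z, t, m, n

Recall that □ψ holds at a world iff ψ holds at every accessible world, and ◇ψ holds iff ψ holds at some accessible world.
Let φ = (◇p ∨ (◇(□s ∧ s) ∨ p)) ∨ ◇s. Evaluate φ at each world:
  u (successors {u, w, x, y, n}): φ is true.
  v (successors {u, v, w, z, t}): φ is true.
  w (successors {w, z, m}): φ is true.
  x (successors {w, x, y, t, m}): φ is true.
  y (successors {w, y, m, n}): φ is true.
  z (successors {u, v, z, t, n}): φ is true.
  t (successors {u, x, t, m}): φ is true.
  m (successors {x, y, z, t, m, n}): φ is true.
  n (successors {u, x, y, t, n}): φ is true.
For instance, at t:
  At t: ◇p ∨ (◇(□s ∧ s) ∨ p) is true, ◇s is true, so (◇p ∨ (◇(□s ∧ s) ∨ p)) ∨ ◇s is true.
    At t: ◇p is true, ◇(□s ∧ s) ∨ p is true, so ◇p ∨ (◇(□s ∧ s) ∨ p) is true.
      At t: ◇p requires p at some successor in {u, x, t, m}.
        p holds at u, so ◇p is true at t.
      At t: ◇(□s ∧ s) is true, p is false, so ◇(□s ∧ s) ∨ p is true.
    At t: ◇s requires s at some successor in {u, x, t, m}.
      s holds at u, so ◇s is true at t.
Satisfying worlds: {u, v, w, x, y, z, t, m, n}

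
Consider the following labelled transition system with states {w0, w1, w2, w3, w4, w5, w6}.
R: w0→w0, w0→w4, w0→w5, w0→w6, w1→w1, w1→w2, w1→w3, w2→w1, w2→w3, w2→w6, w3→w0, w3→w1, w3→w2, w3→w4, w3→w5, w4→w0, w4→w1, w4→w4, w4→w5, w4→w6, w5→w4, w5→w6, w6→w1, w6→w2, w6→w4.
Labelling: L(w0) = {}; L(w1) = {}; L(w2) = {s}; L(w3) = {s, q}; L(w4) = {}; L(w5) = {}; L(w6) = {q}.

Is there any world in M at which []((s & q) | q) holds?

No

Let φ = []((s & q) | q). Evaluate φ at each world:
  w0 (successors {w0, w4, w5, w6}): φ is false.
  w1 (successors {w1, w2, w3}): φ is false.
  w2 (successors {w1, w3, w6}): φ is false.
  w3 (successors {w0, w1, w2, w4, w5}): φ is false.
  w4 (successors {w0, w1, w4, w5, w6}): φ is false.
  w5 (successors {w4, w6}): φ is false.
  w6 (successors {w1, w2, w4}): φ is false.
For instance, at w0:
  At w0: []((s & q) | q) requires (s & q) | q at every successor {w0, w4, w5, w6}.
    (s & q) | q fails at w0, so []((s & q) | q) is false at w0.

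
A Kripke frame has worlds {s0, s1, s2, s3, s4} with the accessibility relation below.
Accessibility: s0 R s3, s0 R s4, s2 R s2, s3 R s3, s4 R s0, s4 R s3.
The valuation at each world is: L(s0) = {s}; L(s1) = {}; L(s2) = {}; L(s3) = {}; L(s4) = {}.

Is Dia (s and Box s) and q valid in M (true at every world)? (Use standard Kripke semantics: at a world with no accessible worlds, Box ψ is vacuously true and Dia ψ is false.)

No

Recall that Box ψ holds at a world iff ψ holds at every accessible world, and Dia ψ holds iff ψ holds at some accessible world.
Let φ = Dia (s and Box s) and q. Evaluate φ at each world:
  s0 (successors {s3, s4}): φ is false.
  s1 (successors ∅): φ is false.
  s2 (successors {s2}): φ is false.
  s3 (successors {s3}): φ is false.
  s4 (successors {s0, s3}): φ is false.
Detail at s0 (counterexample):
  At s0: Dia (s and Box s) is false, q is false, so Dia (s and Box s) and q is false.
    At s0: Dia (s and Box s) requires s and Box s at some successor in {s3, s4}.
      At s3: s and Box s is false.
      At s4: s and Box s is false.
    So Dia (s and Box s) is false at s0.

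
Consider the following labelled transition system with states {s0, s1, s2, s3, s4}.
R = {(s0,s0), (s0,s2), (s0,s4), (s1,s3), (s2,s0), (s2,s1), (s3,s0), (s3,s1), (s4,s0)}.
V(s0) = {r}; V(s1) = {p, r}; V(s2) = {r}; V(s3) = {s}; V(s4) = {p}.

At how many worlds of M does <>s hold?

1

Recall that <>ψ holds at a world iff ψ holds at some accessible world.
Let φ = <>s. Evaluate φ at each world:
  s0 (successors {s0, s2, s4}): φ is false.
  s1 (successors {s3}): φ is true.
  s2 (successors {s0, s1}): φ is false.
  s3 (successors {s0, s1}): φ is false.
  s4 (successors {s0}): φ is false.
For instance, at s1:
  At s1: <>s requires s at some successor in {s3}.
    s holds at s3, so <>s is true at s1.
Satisfying worlds: {s1}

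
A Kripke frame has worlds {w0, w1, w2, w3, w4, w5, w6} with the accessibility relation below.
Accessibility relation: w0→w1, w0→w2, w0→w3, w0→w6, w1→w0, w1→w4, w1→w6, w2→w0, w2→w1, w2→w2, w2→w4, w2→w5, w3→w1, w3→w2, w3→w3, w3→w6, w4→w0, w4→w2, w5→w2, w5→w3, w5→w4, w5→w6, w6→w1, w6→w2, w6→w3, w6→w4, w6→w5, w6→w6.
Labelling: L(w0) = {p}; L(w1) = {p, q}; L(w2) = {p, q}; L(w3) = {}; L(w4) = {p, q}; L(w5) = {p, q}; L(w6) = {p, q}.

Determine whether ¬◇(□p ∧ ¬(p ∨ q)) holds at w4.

At w4: ◇(□p ∧ ¬(p ∨ q)) is false, so ¬◇(□p ∧ ¬(p ∨ q)) is true.
  At w4: ◇(□p ∧ ¬(p ∨ q)) requires □p ∧ ¬(p ∨ q) at some successor in {w0, w2}.
    At w0: □p ∧ ¬(p ∨ q) is false.
    At w2: □p ∧ ¬(p ∨ q) is false.
  So ◇(□p ∧ ¬(p ∨ q)) is false at w4.

Yes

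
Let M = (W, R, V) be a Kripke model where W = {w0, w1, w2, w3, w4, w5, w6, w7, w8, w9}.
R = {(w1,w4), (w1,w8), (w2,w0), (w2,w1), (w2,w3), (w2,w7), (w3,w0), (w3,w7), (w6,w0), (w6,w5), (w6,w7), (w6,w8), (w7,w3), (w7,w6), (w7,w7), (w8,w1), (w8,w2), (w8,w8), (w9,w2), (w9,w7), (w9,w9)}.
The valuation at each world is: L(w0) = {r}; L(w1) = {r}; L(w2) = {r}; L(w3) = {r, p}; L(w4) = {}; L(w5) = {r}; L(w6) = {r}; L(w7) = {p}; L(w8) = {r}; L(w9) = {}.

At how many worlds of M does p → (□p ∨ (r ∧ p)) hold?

9

Let φ = p → (□p ∨ (r ∧ p)). Evaluate φ at each world:
  w0 (successors ∅): φ is true.
  w1 (successors {w4, w8}): φ is true.
  w2 (successors {w0, w1, w3, w7}): φ is true.
  w3 (successors {w0, w7}): φ is true.
  w4 (successors ∅): φ is true.
  w5 (successors ∅): φ is true.
  w6 (successors {w0, w5, w7, w8}): φ is true.
  w7 (successors {w3, w6, w7}): φ is false.
  w8 (successors {w1, w2, w8}): φ is true.
  w9 (successors {w2, w7, w9}): φ is true.
For instance, at w1:
  At w1: p is false, □p ∨ (r ∧ p) is false, so p → (□p ∨ (r ∧ p)) is true.
    At w1: □p is false, r ∧ p is false, so □p ∨ (r ∧ p) is false.
      At w1: □p requires p at every successor {w4, w8}.
        p fails at w4, so □p is false at w1.
Satisfying worlds: {w0, w1, w2, w3, w4, w5, w6, w8, w9}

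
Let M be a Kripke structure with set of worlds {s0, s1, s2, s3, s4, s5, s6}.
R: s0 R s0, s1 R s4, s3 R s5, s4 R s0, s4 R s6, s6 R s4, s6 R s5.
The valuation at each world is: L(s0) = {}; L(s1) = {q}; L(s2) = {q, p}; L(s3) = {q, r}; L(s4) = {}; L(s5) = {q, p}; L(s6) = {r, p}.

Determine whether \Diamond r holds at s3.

No

At s3: \Diamond r requires r at some successor in {s5}.
  At s5: r is false.
So \Diamond r is false at s3.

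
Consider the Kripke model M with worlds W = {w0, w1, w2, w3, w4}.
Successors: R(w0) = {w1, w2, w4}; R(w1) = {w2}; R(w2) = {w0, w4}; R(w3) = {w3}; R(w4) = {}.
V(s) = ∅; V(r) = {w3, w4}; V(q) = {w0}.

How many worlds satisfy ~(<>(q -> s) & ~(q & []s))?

Let φ = ~(<>(q -> s) & ~(q & []s)). Evaluate φ at each world:
  w0 (successors {w1, w2, w4}): φ is false.
  w1 (successors {w2}): φ is false.
  w2 (successors {w0, w4}): φ is false.
  w3 (successors {w3}): φ is false.
  w4 (successors ∅): φ is true.
For instance, at w0:
  At w0: <>(q -> s) & ~(q & []s) is true, so ~(<>(q -> s) & ~(q & []s)) is false.
    At w0: <>(q -> s) is true, ~(q & []s) is true, so <>(q -> s) & ~(q & []s) is true.
      At w0: <>(q -> s) requires q -> s at some successor in {w1, w2, w4}.
        q -> s holds at w1, so <>(q -> s) is true at w0.
      At w0: q & []s is false, so ~(q & []s) is true.
Satisfying worlds: {w4}

1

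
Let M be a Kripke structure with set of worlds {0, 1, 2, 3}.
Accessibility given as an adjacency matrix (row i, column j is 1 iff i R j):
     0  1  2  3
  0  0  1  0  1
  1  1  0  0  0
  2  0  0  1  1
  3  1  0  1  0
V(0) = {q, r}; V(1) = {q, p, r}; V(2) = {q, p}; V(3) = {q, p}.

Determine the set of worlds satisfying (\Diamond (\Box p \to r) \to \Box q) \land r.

Recall that \Box ψ holds at a world iff ψ holds at every accessible world, and \Diamond ψ holds iff ψ holds at some accessible world.
Let φ = (\Diamond (\Box p \to r) \to \Box q) \land r. Evaluate φ at each world:
  0 (successors {1, 3}): φ is true.
  1 (successors {0}): φ is true.
  2 (successors {2, 3}): φ is false.
  3 (successors {0, 2}): φ is false.
For instance, at 1:
  At 1: \Diamond (\Box p \to r) \to \Box q is true, r is true, so (\Diamond (\Box p \to r) \to \Box q) \land r is true.
    At 1: \Diamond (\Box p \to r) is true, \Box q is true, so \Diamond (\Box p \to r) \to \Box q is true.
      At 1: \Diamond (\Box p \to r) requires \Box p \to r at some successor in {0}.
        \Box p \to r holds at 0, so \Diamond (\Box p \to r) is true at 1.
      At 1: \Box q requires q at every successor {0}.
        At 0: q is true.
      So \Box q is true at 1.
Satisfying worlds: {0, 1}

0, 1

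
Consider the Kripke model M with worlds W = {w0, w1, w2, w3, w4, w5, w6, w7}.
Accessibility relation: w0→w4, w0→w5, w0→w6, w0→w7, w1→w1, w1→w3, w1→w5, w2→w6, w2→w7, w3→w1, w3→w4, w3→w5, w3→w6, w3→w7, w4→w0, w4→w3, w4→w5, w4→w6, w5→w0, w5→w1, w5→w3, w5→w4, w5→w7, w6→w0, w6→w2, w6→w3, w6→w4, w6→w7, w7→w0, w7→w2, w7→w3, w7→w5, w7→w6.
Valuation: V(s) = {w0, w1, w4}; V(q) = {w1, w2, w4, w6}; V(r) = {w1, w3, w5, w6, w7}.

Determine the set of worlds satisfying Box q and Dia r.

none

Let φ = Box q and Dia r. Evaluate φ at each world:
  w0 (successors {w4, w5, w6, w7}): φ is false.
  w1 (successors {w1, w3, w5}): φ is false.
  w2 (successors {w6, w7}): φ is false.
  w3 (successors {w1, w4, w5, w6, w7}): φ is false.
  w4 (successors {w0, w3, w5, w6}): φ is false.
  w5 (successors {w0, w1, w3, w4, w7}): φ is false.
  w6 (successors {w0, w2, w3, w4, w7}): φ is false.
  w7 (successors {w0, w2, w3, w5, w6}): φ is false.
For instance, at w7:
  At w7: Box q is false, Dia r is true, so Box q and Dia r is false.
    At w7: Box q requires q at every successor {w0, w2, w3, w5, w6}.
      q fails at w0, so Box q is false at w7.
    At w7: Dia r requires r at some successor in {w0, w2, w3, w5, w6}.
      r holds at w3, so Dia r is true at w7.
Satisfying worlds: none.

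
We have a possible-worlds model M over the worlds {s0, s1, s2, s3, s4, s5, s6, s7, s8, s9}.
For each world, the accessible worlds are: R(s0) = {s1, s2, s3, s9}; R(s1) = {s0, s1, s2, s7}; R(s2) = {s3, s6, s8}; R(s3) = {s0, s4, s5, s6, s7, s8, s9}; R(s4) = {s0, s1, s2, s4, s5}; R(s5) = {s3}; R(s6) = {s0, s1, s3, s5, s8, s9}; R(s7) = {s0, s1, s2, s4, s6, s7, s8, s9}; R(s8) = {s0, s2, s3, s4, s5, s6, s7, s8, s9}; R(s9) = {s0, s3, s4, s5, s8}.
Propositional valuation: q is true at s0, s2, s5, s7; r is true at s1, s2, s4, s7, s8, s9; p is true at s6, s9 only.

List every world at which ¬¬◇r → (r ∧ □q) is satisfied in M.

s5

Let φ = ¬¬◇r → (r ∧ □q). Evaluate φ at each world:
  s0 (successors {s1, s2, s3, s9}): φ is false.
  s1 (successors {s0, s1, s2, s7}): φ is false.
  s2 (successors {s3, s6, s8}): φ is false.
  s3 (successors {s0, s4, s5, s6, s7, s8, s9}): φ is false.
  s4 (successors {s0, s1, s2, s4, s5}): φ is false.
  s5 (successors {s3}): φ is true.
  s6 (successors {s0, s1, s3, s5, s8, s9}): φ is false.
  s7 (successors {s0, s1, s2, s4, s6, s7, s8, s9}): φ is false.
  s8 (successors {s0, s2, s3, s4, s5, s6, s7, s8, s9}): φ is false.
  s9 (successors {s0, s3, s4, s5, s8}): φ is false.
For instance, at s4:
  At s4: ¬¬◇r is true, r ∧ □q is false, so ¬¬◇r → (r ∧ □q) is false.
    At s4: ¬◇r is false, so ¬¬◇r is true.
      At s4: ◇r is true, so ¬◇r is false.
    At s4: r is true, □q is false, so r ∧ □q is false.
      At s4: □q requires q at every successor {s0, s1, s2, s4, s5}.
        q fails at s1, so □q is false at s4.
Satisfying worlds: {s5}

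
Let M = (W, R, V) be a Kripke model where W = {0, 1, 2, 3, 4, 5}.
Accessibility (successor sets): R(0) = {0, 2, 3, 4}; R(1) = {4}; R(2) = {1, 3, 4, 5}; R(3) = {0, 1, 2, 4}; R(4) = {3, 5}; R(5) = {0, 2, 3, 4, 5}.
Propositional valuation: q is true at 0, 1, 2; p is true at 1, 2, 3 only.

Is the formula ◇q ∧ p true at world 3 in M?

Yes

At 3: ◇q is true, p is true, so ◇q ∧ p is true.
  At 3: ◇q requires q at some successor in {0, 1, 2, 4}.
    q holds at 0, so ◇q is true at 3.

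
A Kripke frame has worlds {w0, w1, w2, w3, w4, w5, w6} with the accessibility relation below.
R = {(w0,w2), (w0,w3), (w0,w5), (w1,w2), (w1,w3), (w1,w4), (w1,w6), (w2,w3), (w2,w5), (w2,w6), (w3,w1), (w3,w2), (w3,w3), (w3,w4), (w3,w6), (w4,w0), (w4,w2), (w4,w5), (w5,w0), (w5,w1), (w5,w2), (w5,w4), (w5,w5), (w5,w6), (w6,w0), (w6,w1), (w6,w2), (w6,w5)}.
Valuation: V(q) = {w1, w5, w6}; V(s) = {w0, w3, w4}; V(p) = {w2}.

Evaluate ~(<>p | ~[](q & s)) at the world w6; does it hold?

At w6: <>p | ~[](q & s) is true, so ~(<>p | ~[](q & s)) is false.
  At w6: <>p is true, ~[](q & s) is true, so <>p | ~[](q & s) is true.
    At w6: <>p requires p at some successor in {w0, w1, w2, w5}.
      p holds at w2, so <>p is true at w6.
    At w6: [](q & s) is false, so ~[](q & s) is true.
      At w6: [](q & s) requires q & s at every successor {w0, w1, w2, w5}.
        q & s fails at w0, so [](q & s) is false at w6.

No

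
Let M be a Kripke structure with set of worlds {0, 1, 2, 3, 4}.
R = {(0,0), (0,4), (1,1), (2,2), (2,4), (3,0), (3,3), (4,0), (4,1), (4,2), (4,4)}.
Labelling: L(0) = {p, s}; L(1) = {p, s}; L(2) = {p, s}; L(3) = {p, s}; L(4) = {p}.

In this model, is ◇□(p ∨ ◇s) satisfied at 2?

At 2: ◇□(p ∨ ◇s) requires □(p ∨ ◇s) at some successor in {2, 4}.
  □(p ∨ ◇s) holds at 2, so ◇□(p ∨ ◇s) is true at 2.
    At 2: □(p ∨ ◇s) requires p ∨ ◇s at every successor {2, 4}.
      At 2: p ∨ ◇s is true.
      At 4: p ∨ ◇s is true.
    So □(p ∨ ◇s) is true at 2.

Yes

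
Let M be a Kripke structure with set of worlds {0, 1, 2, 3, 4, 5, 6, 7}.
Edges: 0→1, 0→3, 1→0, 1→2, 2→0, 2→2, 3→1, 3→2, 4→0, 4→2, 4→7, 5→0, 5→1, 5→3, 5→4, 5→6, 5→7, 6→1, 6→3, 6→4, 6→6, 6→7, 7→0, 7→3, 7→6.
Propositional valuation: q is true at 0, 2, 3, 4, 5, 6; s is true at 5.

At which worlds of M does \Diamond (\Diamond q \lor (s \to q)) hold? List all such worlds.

Let φ = \Diamond (\Diamond q \lor (s \to q)). Evaluate φ at each world:
  0 (successors {1, 3}): φ is true.
  1 (successors {0, 2}): φ is true.
  2 (successors {0, 2}): φ is true.
  3 (successors {1, 2}): φ is true.
  4 (successors {0, 2, 7}): φ is true.
  5 (successors {0, 1, 3, 4, 6, 7}): φ is true.
  6 (successors {1, 3, 4, 6, 7}): φ is true.
  7 (successors {0, 3, 6}): φ is true.
For instance, at 2:
  At 2: \Diamond (\Diamond q \lor (s \to q)) requires \Diamond q \lor (s \to q) at some successor in {0, 2}.
    \Diamond q \lor (s \to q) holds at 0, so \Diamond (\Diamond q \lor (s \to q)) is true at 2.
      At 0: \Diamond q is true, s \to q is true, so \Diamond q \lor (s \to q) is true.
Satisfying worlds: {0, 1, 2, 3, 4, 5, 6, 7}

0, 1, 2, 3, 4, 5, 6, 7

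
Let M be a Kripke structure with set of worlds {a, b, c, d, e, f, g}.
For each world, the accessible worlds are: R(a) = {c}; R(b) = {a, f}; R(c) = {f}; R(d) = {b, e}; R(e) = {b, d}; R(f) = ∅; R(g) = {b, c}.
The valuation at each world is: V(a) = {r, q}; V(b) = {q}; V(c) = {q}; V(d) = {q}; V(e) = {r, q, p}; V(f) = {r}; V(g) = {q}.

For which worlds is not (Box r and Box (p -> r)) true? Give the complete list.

a, d, e, g

Recall that Box ψ holds at a world iff ψ holds at every accessible world, and Dia ψ holds iff ψ holds at some accessible world.
Let φ = not (Box r and Box (p -> r)). Evaluate φ at each world:
  a (successors {c}): φ is true.
  b (successors {a, f}): φ is false.
  c (successors {f}): φ is false.
  d (successors {b, e}): φ is true.
  e (successors {b, d}): φ is true.
  f (successors ∅): φ is false.
  g (successors {b, c}): φ is true.
For instance, at c:
  At c: Box r and Box (p -> r) is true, so not (Box r and Box (p -> r)) is false.
    At c: Box r is true, Box (p -> r) is true, so Box r and Box (p -> r) is true.
      At c: Box r requires r at every successor {f}.
        At f: r is true.
      So Box r is true at c.
      At c: Box (p -> r) requires p -> r at every successor {f}.
        At f: p -> r is true.
      So Box (p -> r) is true at c.
Satisfying worlds: {a, d, e, g}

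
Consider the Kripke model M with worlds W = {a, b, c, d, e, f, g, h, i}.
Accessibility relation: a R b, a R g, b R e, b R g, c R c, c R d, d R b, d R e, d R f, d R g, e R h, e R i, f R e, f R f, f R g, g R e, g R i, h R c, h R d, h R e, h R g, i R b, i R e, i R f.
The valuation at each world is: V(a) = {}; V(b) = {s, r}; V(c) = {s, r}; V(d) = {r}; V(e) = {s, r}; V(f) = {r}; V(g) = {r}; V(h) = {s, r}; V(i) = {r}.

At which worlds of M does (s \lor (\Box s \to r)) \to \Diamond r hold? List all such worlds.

a, b, c, d, e, f, g, h, i

Let φ = (s \lor (\Box s \to r)) \to \Diamond r. Evaluate φ at each world:
  a (successors {b, g}): φ is true.
  b (successors {e, g}): φ is true.
  c (successors {c, d}): φ is true.
  d (successors {b, e, f, g}): φ is true.
  e (successors {h, i}): φ is true.
  f (successors {e, f, g}): φ is true.
  g (successors {e, i}): φ is true.
  h (successors {c, d, e, g}): φ is true.
  i (successors {b, e, f}): φ is true.
For instance, at b:
  At b: s \lor (\Box s \to r) is true, \Diamond r is true, so (s \lor (\Box s \to r)) \to \Diamond r is true.
    At b: s is true, \Box s \to r is true, so s \lor (\Box s \to r) is true.
      At b: \Box s is false, r is true, so \Box s \to r is true.
    At b: \Diamond r requires r at some successor in {e, g}.
      r holds at e, so \Diamond r is true at b.
Satisfying worlds: {a, b, c, d, e, f, g, h, i}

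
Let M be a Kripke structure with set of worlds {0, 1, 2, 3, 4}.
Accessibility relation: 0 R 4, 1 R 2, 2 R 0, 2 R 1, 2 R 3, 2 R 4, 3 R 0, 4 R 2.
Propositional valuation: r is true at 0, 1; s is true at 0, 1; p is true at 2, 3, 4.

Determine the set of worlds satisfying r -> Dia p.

0, 1, 2, 3, 4

Recall that Dia ψ holds at a world iff ψ holds at some accessible world.
Let φ = r -> Dia p. Evaluate φ at each world:
  0 (successors {4}): φ is true.
  1 (successors {2}): φ is true.
  2 (successors {0, 1, 3, 4}): φ is true.
  3 (successors {0}): φ is true.
  4 (successors {2}): φ is true.
For instance, at 4:
  At 4: r is false, Dia p is true, so r -> Dia p is true.
    At 4: Dia p requires p at some successor in {2}.
      p holds at 2, so Dia p is true at 4.
Satisfying worlds: {0, 1, 2, 3, 4}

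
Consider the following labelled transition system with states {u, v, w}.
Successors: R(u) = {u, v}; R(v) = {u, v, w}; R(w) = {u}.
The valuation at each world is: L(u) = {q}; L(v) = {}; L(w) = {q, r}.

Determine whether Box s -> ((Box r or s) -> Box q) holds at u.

Recall that Box ψ holds at a world iff ψ holds at every accessible world, and Dia ψ holds iff ψ holds at some accessible world.
At u: Box s is false, (Box r or s) -> Box q is true, so Box s -> ((Box r or s) -> Box q) is true.
  At u: Box s requires s at every successor {u, v}.
    s fails at u, so Box s is false at u.
  At u: Box r or s is false, Box q is false, so (Box r or s) -> Box q is true.
    At u: Box r is false, s is false, so Box r or s is false.
      At u: Box r requires r at every successor {u, v}.
        r fails at u, so Box r is false at u.
    At u: Box q requires q at every successor {u, v}.
      q fails at v, so Box q is false at u.

Yes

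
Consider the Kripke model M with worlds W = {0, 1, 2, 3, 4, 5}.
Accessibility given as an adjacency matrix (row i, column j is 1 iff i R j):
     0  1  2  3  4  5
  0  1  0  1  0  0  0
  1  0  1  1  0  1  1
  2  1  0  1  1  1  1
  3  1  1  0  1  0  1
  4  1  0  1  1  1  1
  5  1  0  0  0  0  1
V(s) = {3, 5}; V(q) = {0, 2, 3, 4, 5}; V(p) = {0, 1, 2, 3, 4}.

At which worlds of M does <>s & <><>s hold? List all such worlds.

1, 2, 3, 4, 5

Let φ = <>s & <><>s. Evaluate φ at each world:
  0 (successors {0, 2}): φ is false.
  1 (successors {1, 2, 4, 5}): φ is true.
  2 (successors {0, 2, 3, 4, 5}): φ is true.
  3 (successors {0, 1, 3, 5}): φ is true.
  4 (successors {0, 2, 3, 4, 5}): φ is true.
  5 (successors {0, 5}): φ is true.
For instance, at 5:
  At 5: <>s is true, <><>s is true, so <>s & <><>s is true.
    At 5: <>s requires s at some successor in {0, 5}.
      s holds at 5, so <>s is true at 5.
    At 5: <><>s requires <>s at some successor in {0, 5}.
      <>s holds at 5, so <><>s is true at 5.
Satisfying worlds: {1, 2, 3, 4, 5}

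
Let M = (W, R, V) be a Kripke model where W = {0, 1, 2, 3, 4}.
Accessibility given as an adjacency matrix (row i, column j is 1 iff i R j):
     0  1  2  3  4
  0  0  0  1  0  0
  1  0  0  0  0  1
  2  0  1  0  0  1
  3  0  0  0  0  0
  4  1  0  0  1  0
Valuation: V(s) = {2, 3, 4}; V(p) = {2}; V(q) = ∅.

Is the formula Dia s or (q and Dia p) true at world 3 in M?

At 3: Dia s is false, q and Dia p is false, so Dia s or (q and Dia p) is false.
  At 3: no accessible worlds, so Dia s is false.
  At 3: q is false, Dia p is false, so q and Dia p is false.
    At 3: no accessible worlds, so Dia p is false.

No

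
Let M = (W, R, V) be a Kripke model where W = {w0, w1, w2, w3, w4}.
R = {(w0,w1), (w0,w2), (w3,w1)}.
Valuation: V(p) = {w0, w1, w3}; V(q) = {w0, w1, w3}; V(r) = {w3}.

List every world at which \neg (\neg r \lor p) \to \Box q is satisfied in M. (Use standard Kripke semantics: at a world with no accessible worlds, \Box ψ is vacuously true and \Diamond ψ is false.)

w0, w1, w2, w3, w4

Recall that \Box ψ holds at a world iff ψ holds at every accessible world, and \Diamond ψ holds iff ψ holds at some accessible world.
Let φ = \neg (\neg r \lor p) \to \Box q. Evaluate φ at each world:
  w0 (successors {w1, w2}): φ is true.
  w1 (successors ∅): φ is true.
  w2 (successors ∅): φ is true.
  w3 (successors {w1}): φ is true.
  w4 (successors ∅): φ is true.
For instance, at w0:
  At w0: \neg (\neg r \lor p) is false, \Box q is false, so \neg (\neg r \lor p) \to \Box q is true.
    At w0: \Box q requires q at every successor {w1, w2}.
      q fails at w2, so \Box q is false at w0.
Satisfying worlds: {w0, w1, w2, w3, w4}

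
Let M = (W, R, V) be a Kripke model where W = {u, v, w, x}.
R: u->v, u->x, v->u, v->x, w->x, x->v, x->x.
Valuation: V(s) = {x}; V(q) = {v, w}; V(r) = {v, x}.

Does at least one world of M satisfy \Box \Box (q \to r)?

Yes

Recall that \Box ψ holds at a world iff ψ holds at every accessible world, and \Diamond ψ holds iff ψ holds at some accessible world.
Let φ = \Box \Box (q \to r). Evaluate φ at each world:
  u (successors {v, x}): φ is true.
  v (successors {u, x}): φ is true.
  w (successors {x}): φ is true.
  x (successors {v, x}): φ is true.
Detail at u (witness):
  At u: \Box \Box (q \to r) requires \Box (q \to r) at every successor {v, x}.
      At v: \Box (q \to r) requires q \to r at every successor {u, x}.
        At u: q \to r is true.
        At x: q \to r is true.
      So \Box (q \to r) is true at v.
      At x: \Box (q \to r) requires q \to r at every successor {v, x}.
        At v: q \to r is true.
        At x: q \to r is true.
      So \Box (q \to r) is true at x.
  So \Box \Box (q \to r) is true at u.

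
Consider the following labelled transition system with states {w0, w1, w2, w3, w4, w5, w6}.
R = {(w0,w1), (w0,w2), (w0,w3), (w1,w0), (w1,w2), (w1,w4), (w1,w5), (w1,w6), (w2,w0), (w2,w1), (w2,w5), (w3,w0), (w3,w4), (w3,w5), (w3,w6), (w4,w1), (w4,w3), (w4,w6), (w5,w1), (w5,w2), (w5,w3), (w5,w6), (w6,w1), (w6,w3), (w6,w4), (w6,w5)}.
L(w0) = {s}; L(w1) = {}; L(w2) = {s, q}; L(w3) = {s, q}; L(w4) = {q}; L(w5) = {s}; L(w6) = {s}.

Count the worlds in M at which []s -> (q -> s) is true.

Let φ = []s -> (q -> s). Evaluate φ at each world:
  w0 (successors {w1, w2, w3}): φ is true.
  w1 (successors {w0, w2, w4, w5, w6}): φ is true.
  w2 (successors {w0, w1, w5}): φ is true.
  w3 (successors {w0, w4, w5, w6}): φ is true.
  w4 (successors {w1, w3, w6}): φ is true.
  w5 (successors {w1, w2, w3, w6}): φ is true.
  w6 (successors {w1, w3, w4, w5}): φ is true.
For instance, at w6:
  At w6: []s is false, q -> s is true, so []s -> (q -> s) is true.
    At w6: []s requires s at every successor {w1, w3, w4, w5}.
      s fails at w1, so []s is false at w6.
Satisfying worlds: {w0, w1, w2, w3, w4, w5, w6}

7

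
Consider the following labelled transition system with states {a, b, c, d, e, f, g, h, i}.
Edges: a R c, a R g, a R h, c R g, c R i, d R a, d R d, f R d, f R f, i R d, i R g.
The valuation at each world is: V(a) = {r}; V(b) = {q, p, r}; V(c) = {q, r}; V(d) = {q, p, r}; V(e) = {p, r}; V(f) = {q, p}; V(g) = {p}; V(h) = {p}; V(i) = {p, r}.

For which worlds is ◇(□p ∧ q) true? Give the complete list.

Recall that □ψ holds at a world iff ψ holds at every accessible world, and ◇ψ holds iff ψ holds at some accessible world.
Let φ = ◇(□p ∧ q). Evaluate φ at each world:
  a (successors {c, g, h}): φ is true.
  b (successors ∅): φ is false.
  c (successors {g, i}): φ is false.
  d (successors {a, d}): φ is false.
  e (successors ∅): φ is false.
  f (successors {d, f}): φ is true.
  g (successors ∅): φ is false.
  h (successors ∅): φ is false.
  i (successors {d, g}): φ is false.
For instance, at i:
  At i: ◇(□p ∧ q) requires □p ∧ q at some successor in {d, g}.
    At d: □p ∧ q is false.
    At g: □p ∧ q is false.
  So ◇(□p ∧ q) is false at i.
Satisfying worlds: {a, f}

a, f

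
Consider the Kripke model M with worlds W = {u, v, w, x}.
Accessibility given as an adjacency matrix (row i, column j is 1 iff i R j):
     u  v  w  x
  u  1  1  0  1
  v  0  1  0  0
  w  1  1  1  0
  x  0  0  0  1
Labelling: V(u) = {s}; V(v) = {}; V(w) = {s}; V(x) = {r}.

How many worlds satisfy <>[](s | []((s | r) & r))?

2

Recall that []ψ holds at a world iff ψ holds at every accessible world, and <>ψ holds iff ψ holds at some accessible world.
Let φ = <>[](s | []((s | r) & r)). Evaluate φ at each world:
  u (successors {u, v, x}): φ is true.
  v (successors {v}): φ is false.
  w (successors {u, v, w}): φ is false.
  x (successors {x}): φ is true.
For instance, at u:
  At u: <>[](s | []((s | r) & r)) requires [](s | []((s | r) & r)) at some successor in {u, v, x}.
    [](s | []((s | r) & r)) holds at x, so <>[](s | []((s | r) & r)) is true at u.
      At x: [](s | []((s | r) & r)) requires s | []((s | r) & r) at every successor {x}.
        At x: s | []((s | r) & r) is true.
      So [](s | []((s | r) & r)) is true at x.
Satisfying worlds: {u, x}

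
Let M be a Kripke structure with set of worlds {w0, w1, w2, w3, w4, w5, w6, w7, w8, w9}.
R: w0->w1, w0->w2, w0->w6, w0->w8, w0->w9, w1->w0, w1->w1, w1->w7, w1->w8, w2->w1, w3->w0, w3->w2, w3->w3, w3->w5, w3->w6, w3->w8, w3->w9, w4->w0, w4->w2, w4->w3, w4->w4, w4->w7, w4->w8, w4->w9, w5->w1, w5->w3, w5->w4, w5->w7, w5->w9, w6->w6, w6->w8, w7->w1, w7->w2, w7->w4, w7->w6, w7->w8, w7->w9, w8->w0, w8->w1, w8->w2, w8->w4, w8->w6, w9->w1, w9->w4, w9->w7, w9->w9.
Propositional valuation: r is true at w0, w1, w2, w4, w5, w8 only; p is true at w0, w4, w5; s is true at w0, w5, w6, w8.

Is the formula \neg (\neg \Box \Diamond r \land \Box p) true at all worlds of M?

Yes

Let φ = \neg (\neg \Box \Diamond r \land \Box p). Evaluate φ at each world:
  w0 (successors {w1, w2, w6, w8, w9}): φ is true.
  w1 (successors {w0, w1, w7, w8}): φ is true.
  w2 (successors {w1}): φ is true.
  w3 (successors {w0, w2, w3, w5, w6, w8, w9}): φ is true.
  w4 (successors {w0, w2, w3, w4, w7, w8, w9}): φ is true.
  w5 (successors {w1, w3, w4, w7, w9}): φ is true.
  w6 (successors {w6, w8}): φ is true.
  w7 (successors {w1, w2, w4, w6, w8, w9}): φ is true.
  w8 (successors {w0, w1, w2, w4, w6}): φ is true.
  w9 (successors {w1, w4, w7, w9}): φ is true.
For instance, at w9:
  At w9: \neg \Box \Diamond r \land \Box p is false, so \neg (\neg \Box \Diamond r \land \Box p) is true.
    At w9: \neg \Box \Diamond r is false, \Box p is false, so \neg \Box \Diamond r \land \Box p is false.
      At w9: \Box \Diamond r is true, so \neg \Box \Diamond r is false.
      At w9: \Box p requires p at every successor {w1, w4, w7, w9}.
        p fails at w1, so \Box p is false at w9.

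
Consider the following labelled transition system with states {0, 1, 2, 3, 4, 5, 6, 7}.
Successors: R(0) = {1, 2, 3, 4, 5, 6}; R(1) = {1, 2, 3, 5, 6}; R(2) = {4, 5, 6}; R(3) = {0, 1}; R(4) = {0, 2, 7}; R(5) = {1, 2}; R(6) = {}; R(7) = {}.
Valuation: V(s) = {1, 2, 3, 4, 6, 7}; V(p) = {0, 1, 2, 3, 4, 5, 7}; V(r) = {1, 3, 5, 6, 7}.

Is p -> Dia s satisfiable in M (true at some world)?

Let φ = p -> Dia s. Evaluate φ at each world:
  0 (successors {1, 2, 3, 4, 5, 6}): φ is true.
  1 (successors {1, 2, 3, 5, 6}): φ is true.
  2 (successors {4, 5, 6}): φ is true.
  3 (successors {0, 1}): φ is true.
  4 (successors {0, 2, 7}): φ is true.
  5 (successors {1, 2}): φ is true.
  6 (successors ∅): φ is true.
  7 (successors ∅): φ is false.
Detail at 0 (witness):
  At 0: p is true, Dia s is true, so p -> Dia s is true.
    At 0: Dia s requires s at some successor in {1, 2, 3, 4, 5, 6}.
      s holds at 1, so Dia s is true at 0.

Yes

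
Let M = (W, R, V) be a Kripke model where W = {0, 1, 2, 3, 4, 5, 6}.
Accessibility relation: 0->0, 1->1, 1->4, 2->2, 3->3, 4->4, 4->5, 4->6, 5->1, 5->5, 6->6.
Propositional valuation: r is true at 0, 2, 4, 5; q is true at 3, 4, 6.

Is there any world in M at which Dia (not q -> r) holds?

Let φ = Dia (not q -> r). Evaluate φ at each world:
  0 (successors {0}): φ is true.
  1 (successors {1, 4}): φ is true.
  2 (successors {2}): φ is true.
  3 (successors {3}): φ is true.
  4 (successors {4, 5, 6}): φ is true.
  5 (successors {1, 5}): φ is true.
  6 (successors {6}): φ is true.
Detail at 0 (witness):
  At 0: Dia (not q -> r) requires not q -> r at some successor in {0}.
    not q -> r holds at 0, so Dia (not q -> r) is true at 0.

Yes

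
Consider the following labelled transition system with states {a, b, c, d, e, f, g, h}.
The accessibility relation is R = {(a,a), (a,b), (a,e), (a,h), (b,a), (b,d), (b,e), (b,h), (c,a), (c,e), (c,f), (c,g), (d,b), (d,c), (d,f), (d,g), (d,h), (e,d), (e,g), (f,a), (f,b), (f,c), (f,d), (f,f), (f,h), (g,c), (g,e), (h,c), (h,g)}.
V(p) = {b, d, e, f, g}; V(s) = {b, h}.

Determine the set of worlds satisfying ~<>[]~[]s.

none

Recall that []ψ holds at a world iff ψ holds at every accessible world, and <>ψ holds iff ψ holds at some accessible world.
Let φ = ~<>[]~[]s. Evaluate φ at each world:
  a (successors {a, b, e, h}): φ is false.
  b (successors {a, d, e, h}): φ is false.
  c (successors {a, e, f, g}): φ is false.
  d (successors {b, c, f, g, h}): φ is false.
  e (successors {d, g}): φ is false.
  f (successors {a, b, c, d, f, h}): φ is false.
  g (successors {c, e}): φ is false.
  h (successors {c, g}): φ is false.
For instance, at h:
  At h: <>[]~[]s is true, so ~<>[]~[]s is false.
    At h: <>[]~[]s requires []~[]s at some successor in {c, g}.
      []~[]s holds at c, so <>[]~[]s is true at h.
Satisfying worlds: none.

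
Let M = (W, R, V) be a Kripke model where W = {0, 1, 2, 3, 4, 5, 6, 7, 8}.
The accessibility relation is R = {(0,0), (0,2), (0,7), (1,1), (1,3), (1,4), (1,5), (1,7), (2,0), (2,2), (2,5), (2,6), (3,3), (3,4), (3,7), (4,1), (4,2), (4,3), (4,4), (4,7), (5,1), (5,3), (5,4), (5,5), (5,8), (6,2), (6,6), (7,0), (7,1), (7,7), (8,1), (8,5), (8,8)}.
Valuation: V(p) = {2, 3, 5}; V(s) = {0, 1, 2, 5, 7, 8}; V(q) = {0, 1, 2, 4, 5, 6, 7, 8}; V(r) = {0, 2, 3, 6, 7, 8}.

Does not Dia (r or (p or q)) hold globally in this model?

No

Let φ = not Dia (r or (p or q)). Evaluate φ at each world:
  0 (successors {0, 2, 7}): φ is false.
  1 (successors {1, 3, 4, 5, 7}): φ is false.
  2 (successors {0, 2, 5, 6}): φ is false.
  3 (successors {3, 4, 7}): φ is false.
  4 (successors {1, 2, 3, 4, 7}): φ is false.
  5 (successors {1, 3, 4, 5, 8}): φ is false.
  6 (successors {2, 6}): φ is false.
  7 (successors {0, 1, 7}): φ is false.
  8 (successors {1, 5, 8}): φ is false.
Detail at 0 (counterexample):
  At 0: Dia (r or (p or q)) is true, so not Dia (r or (p or q)) is false.
    At 0: Dia (r or (p or q)) requires r or (p or q) at some successor in {0, 2, 7}.
      r or (p or q) holds at 0, so Dia (r or (p or q)) is true at 0.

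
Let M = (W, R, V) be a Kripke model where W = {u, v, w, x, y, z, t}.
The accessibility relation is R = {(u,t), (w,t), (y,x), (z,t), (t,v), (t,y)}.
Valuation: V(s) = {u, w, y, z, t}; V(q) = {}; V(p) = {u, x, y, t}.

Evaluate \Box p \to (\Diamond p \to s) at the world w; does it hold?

At w: \Box p is true, \Diamond p \to s is true, so \Box p \to (\Diamond p \to s) is true.
  At w: \Box p requires p at every successor {t}.
    At t: p is true.
  So \Box p is true at w.
  At w: \Diamond p is true, s is true, so \Diamond p \to s is true.
    At w: \Diamond p requires p at some successor in {t}.
      p holds at t, so \Diamond p is true at w.

Yes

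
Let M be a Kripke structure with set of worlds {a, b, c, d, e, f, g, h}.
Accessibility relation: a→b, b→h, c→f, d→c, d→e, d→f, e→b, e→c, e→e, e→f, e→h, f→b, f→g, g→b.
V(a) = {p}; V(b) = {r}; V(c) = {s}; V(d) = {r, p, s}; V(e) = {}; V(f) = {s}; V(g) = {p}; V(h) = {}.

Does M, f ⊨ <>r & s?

At f: <>r is true, s is true, so <>r & s is true.
  At f: <>r requires r at some successor in {b, g}.
    r holds at b, so <>r is true at f.

Yes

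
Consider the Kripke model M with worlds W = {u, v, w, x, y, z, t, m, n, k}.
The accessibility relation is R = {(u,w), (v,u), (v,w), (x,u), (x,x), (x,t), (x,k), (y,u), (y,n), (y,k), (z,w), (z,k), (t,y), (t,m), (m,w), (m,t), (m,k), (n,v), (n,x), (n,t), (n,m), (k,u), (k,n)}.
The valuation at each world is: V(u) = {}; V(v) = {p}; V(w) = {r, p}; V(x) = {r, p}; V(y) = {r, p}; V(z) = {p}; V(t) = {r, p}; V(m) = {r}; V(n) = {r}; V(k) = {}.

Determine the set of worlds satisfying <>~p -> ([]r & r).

Let φ = <>~p -> ([]r & r). Evaluate φ at each world:
  u (successors {w}): φ is true.
  v (successors {u, w}): φ is false.
  w (successors ∅): φ is true.
  x (successors {u, x, t, k}): φ is false.
  y (successors {u, n, k}): φ is false.
  z (successors {w, k}): φ is false.
  t (successors {y, m}): φ is true.
  m (successors {w, t, k}): φ is false.
  n (successors {v, x, t, m}): φ is false.
  k (successors {u, n}): φ is false.
For instance, at u:
  At u: <>~p is false, []r & r is false, so <>~p -> ([]r & r) is true.
    At u: <>~p requires ~p at some successor in {w}.
      At w: ~p is false.
    So <>~p is false at u.
    At u: []r is true, r is false, so []r & r is false.
      At u: []r requires r at every successor {w}.
        At w: r is true.
      So []r is true at u.
Satisfying worlds: {u, w, t}

u, w, t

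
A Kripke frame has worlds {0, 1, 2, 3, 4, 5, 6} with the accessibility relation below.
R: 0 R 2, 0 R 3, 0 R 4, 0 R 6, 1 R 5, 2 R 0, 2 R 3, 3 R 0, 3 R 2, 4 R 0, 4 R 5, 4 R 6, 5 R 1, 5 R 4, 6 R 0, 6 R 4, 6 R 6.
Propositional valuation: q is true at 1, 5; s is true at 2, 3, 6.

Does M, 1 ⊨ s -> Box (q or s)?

At 1: s is false, Box (q or s) is true, so s -> Box (q or s) is true.
  At 1: Box (q or s) requires q or s at every successor {5}.
    At 5: q or s is true.
  So Box (q or s) is true at 1.

Yes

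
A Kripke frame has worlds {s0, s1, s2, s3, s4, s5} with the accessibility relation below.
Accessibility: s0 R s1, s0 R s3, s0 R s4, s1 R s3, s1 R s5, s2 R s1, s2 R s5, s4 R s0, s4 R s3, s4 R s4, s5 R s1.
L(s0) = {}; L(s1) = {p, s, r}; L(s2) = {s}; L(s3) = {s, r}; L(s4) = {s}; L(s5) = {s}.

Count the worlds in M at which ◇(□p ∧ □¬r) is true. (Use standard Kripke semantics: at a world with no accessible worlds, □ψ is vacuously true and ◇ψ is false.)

3

Let φ = ◇(□p ∧ □¬r). Evaluate φ at each world:
  s0 (successors {s1, s3, s4}): φ is true.
  s1 (successors {s3, s5}): φ is true.
  s2 (successors {s1, s5}): φ is false.
  s3 (successors ∅): φ is false.
  s4 (successors {s0, s3, s4}): φ is true.
  s5 (successors {s1}): φ is false.
For instance, at s5:
  At s5: ◇(□p ∧ □¬r) requires □p ∧ □¬r at some successor in {s1}.
    At s1: □p ∧ □¬r is false.
  So ◇(□p ∧ □¬r) is false at s5.
Satisfying worlds: {s0, s1, s4}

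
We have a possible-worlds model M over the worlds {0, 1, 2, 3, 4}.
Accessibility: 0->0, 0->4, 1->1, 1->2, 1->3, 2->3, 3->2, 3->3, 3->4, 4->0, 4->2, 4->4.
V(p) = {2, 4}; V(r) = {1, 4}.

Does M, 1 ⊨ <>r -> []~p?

At 1: <>r is true, []~p is false, so <>r -> []~p is false.
  At 1: <>r requires r at some successor in {1, 2, 3}.
    r holds at 1, so <>r is true at 1.
  At 1: []~p requires ~p at every successor {1, 2, 3}.
    ~p fails at 2, so []~p is false at 1.

No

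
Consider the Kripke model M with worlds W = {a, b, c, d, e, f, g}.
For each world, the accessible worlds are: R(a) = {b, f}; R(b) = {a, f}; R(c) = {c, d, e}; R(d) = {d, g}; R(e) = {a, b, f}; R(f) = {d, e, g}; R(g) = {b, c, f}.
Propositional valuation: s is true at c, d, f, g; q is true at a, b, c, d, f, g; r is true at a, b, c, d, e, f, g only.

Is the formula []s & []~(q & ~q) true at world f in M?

No

At f: []s is false, []~(q & ~q) is true, so []s & []~(q & ~q) is false.
  At f: []s requires s at every successor {d, e, g}.
    s fails at e, so []s is false at f.
  At f: []~(q & ~q) requires ~(q & ~q) at every successor {d, e, g}.
    At d: ~(q & ~q) is true.
    At e: ~(q & ~q) is true.
    At g: ~(q & ~q) is true.
  So []~(q & ~q) is true at f.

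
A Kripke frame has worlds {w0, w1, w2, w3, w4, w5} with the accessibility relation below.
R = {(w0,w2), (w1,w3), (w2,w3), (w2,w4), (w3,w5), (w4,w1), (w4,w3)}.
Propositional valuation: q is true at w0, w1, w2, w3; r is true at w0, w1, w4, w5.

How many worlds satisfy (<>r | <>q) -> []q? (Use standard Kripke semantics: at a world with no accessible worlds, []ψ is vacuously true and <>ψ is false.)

4

Let φ = (<>r | <>q) -> []q. Evaluate φ at each world:
  w0 (successors {w2}): φ is true.
  w1 (successors {w3}): φ is true.
  w2 (successors {w3, w4}): φ is false.
  w3 (successors {w5}): φ is false.
  w4 (successors {w1, w3}): φ is true.
  w5 (successors ∅): φ is true.
For instance, at w3:
  At w3: <>r | <>q is true, []q is false, so (<>r | <>q) -> []q is false.
    At w3: <>r is true, <>q is false, so <>r | <>q is true.
      At w3: <>r requires r at some successor in {w5}.
        r holds at w5, so <>r is true at w3.
      At w3: <>q requires q at some successor in {w5}.
        At w5: q is false.
      So <>q is false at w3.
    At w3: []q requires q at every successor {w5}.
      q fails at w5, so []q is false at w3.
Satisfying worlds: {w0, w1, w4, w5}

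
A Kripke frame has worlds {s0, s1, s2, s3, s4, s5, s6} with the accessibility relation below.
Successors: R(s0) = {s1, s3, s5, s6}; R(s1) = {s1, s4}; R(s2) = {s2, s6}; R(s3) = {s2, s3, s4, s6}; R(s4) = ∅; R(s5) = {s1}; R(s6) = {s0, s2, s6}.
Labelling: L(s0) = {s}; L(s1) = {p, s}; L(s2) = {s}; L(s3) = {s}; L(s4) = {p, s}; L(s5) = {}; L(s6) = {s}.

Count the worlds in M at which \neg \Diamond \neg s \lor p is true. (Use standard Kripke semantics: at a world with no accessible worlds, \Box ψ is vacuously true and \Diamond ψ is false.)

Recall that \Diamond ψ holds at a world iff ψ holds at some accessible world.
Let φ = \neg \Diamond \neg s \lor p. Evaluate φ at each world:
  s0 (successors {s1, s3, s5, s6}): φ is false.
  s1 (successors {s1, s4}): φ is true.
  s2 (successors {s2, s6}): φ is true.
  s3 (successors {s2, s3, s4, s6}): φ is true.
  s4 (successors ∅): φ is true.
  s5 (successors {s1}): φ is true.
  s6 (successors {s0, s2, s6}): φ is true.
For instance, at s2:
  At s2: \neg \Diamond \neg s is true, p is false, so \neg \Diamond \neg s \lor p is true.
    At s2: \Diamond \neg s is false, so \neg \Diamond \neg s is true.
      At s2: \Diamond \neg s requires \neg s at some successor in {s2, s6}.
        At s2: \neg s is false.
        At s6: \neg s is false.
      So \Diamond \neg s is false at s2.
Satisfying worlds: {s1, s2, s3, s4, s5, s6}

6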